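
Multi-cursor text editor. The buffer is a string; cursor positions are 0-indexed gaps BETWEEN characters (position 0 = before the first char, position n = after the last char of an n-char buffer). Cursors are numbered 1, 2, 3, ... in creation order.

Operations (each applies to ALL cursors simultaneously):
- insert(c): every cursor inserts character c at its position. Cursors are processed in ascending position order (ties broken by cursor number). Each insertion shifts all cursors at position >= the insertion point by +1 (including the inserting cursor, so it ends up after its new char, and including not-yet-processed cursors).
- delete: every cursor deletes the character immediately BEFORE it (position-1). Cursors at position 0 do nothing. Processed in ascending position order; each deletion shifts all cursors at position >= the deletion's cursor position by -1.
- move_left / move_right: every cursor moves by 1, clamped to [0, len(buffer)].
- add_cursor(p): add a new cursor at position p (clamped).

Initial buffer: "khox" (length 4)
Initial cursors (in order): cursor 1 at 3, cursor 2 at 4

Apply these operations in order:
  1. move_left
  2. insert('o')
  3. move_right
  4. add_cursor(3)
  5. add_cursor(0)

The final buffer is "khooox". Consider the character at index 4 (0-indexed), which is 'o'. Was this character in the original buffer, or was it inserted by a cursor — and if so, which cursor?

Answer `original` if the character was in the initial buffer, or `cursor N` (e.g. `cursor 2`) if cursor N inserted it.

Answer: cursor 2

Derivation:
After op 1 (move_left): buffer="khox" (len 4), cursors c1@2 c2@3, authorship ....
After op 2 (insert('o')): buffer="khooox" (len 6), cursors c1@3 c2@5, authorship ..1.2.
After op 3 (move_right): buffer="khooox" (len 6), cursors c1@4 c2@6, authorship ..1.2.
After op 4 (add_cursor(3)): buffer="khooox" (len 6), cursors c3@3 c1@4 c2@6, authorship ..1.2.
After op 5 (add_cursor(0)): buffer="khooox" (len 6), cursors c4@0 c3@3 c1@4 c2@6, authorship ..1.2.
Authorship (.=original, N=cursor N): . . 1 . 2 .
Index 4: author = 2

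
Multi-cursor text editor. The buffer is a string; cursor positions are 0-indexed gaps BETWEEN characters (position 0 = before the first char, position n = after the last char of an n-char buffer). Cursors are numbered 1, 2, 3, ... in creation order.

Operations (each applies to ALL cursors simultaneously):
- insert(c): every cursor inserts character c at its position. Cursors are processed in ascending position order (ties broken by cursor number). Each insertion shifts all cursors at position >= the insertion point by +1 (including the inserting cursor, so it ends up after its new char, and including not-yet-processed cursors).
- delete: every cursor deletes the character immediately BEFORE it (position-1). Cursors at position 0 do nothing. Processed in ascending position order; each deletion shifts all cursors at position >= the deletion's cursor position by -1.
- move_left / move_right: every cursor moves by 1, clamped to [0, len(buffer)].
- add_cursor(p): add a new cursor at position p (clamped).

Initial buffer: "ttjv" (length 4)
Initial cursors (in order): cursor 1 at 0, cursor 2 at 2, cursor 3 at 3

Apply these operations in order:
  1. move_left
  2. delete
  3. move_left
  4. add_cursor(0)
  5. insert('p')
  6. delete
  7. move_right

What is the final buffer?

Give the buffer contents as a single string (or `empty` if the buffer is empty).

After op 1 (move_left): buffer="ttjv" (len 4), cursors c1@0 c2@1 c3@2, authorship ....
After op 2 (delete): buffer="jv" (len 2), cursors c1@0 c2@0 c3@0, authorship ..
After op 3 (move_left): buffer="jv" (len 2), cursors c1@0 c2@0 c3@0, authorship ..
After op 4 (add_cursor(0)): buffer="jv" (len 2), cursors c1@0 c2@0 c3@0 c4@0, authorship ..
After op 5 (insert('p')): buffer="ppppjv" (len 6), cursors c1@4 c2@4 c3@4 c4@4, authorship 1234..
After op 6 (delete): buffer="jv" (len 2), cursors c1@0 c2@0 c3@0 c4@0, authorship ..
After op 7 (move_right): buffer="jv" (len 2), cursors c1@1 c2@1 c3@1 c4@1, authorship ..

Answer: jv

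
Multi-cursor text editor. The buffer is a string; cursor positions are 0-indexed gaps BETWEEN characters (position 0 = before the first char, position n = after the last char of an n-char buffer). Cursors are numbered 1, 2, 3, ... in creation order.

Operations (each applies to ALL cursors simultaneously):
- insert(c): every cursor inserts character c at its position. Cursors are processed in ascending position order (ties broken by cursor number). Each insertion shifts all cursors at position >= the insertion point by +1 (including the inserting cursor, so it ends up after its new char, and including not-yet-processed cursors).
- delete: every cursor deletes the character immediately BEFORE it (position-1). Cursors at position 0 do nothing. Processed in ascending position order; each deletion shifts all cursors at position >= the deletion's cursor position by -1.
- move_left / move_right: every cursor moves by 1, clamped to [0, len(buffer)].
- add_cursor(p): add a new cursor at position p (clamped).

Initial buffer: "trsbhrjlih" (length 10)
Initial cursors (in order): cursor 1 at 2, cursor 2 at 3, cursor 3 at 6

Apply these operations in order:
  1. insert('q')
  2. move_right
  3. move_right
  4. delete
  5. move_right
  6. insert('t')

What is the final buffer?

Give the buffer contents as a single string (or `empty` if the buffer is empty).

After op 1 (insert('q')): buffer="trqsqbhrqjlih" (len 13), cursors c1@3 c2@5 c3@9, authorship ..1.2...3....
After op 2 (move_right): buffer="trqsqbhrqjlih" (len 13), cursors c1@4 c2@6 c3@10, authorship ..1.2...3....
After op 3 (move_right): buffer="trqsqbhrqjlih" (len 13), cursors c1@5 c2@7 c3@11, authorship ..1.2...3....
After op 4 (delete): buffer="trqsbrqjih" (len 10), cursors c1@4 c2@5 c3@8, authorship ..1...3...
After op 5 (move_right): buffer="trqsbrqjih" (len 10), cursors c1@5 c2@6 c3@9, authorship ..1...3...
After op 6 (insert('t')): buffer="trqsbtrtqjith" (len 13), cursors c1@6 c2@8 c3@12, authorship ..1..1.23..3.

Answer: trqsbtrtqjith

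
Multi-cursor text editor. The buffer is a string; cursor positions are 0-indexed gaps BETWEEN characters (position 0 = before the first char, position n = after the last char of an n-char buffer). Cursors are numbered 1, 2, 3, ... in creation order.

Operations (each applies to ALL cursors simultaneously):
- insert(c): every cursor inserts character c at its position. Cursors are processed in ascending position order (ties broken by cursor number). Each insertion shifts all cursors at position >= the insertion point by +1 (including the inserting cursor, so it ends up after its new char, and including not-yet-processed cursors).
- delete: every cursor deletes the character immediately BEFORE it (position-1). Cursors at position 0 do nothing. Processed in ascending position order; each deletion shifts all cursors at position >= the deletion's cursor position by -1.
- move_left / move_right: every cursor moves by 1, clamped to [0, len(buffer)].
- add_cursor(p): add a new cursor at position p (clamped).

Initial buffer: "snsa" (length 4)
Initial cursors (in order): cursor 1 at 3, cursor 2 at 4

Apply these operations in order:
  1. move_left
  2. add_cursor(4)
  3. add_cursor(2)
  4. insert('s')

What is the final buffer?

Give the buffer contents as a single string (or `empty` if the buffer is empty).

After op 1 (move_left): buffer="snsa" (len 4), cursors c1@2 c2@3, authorship ....
After op 2 (add_cursor(4)): buffer="snsa" (len 4), cursors c1@2 c2@3 c3@4, authorship ....
After op 3 (add_cursor(2)): buffer="snsa" (len 4), cursors c1@2 c4@2 c2@3 c3@4, authorship ....
After op 4 (insert('s')): buffer="snssssas" (len 8), cursors c1@4 c4@4 c2@6 c3@8, authorship ..14.2.3

Answer: snssssas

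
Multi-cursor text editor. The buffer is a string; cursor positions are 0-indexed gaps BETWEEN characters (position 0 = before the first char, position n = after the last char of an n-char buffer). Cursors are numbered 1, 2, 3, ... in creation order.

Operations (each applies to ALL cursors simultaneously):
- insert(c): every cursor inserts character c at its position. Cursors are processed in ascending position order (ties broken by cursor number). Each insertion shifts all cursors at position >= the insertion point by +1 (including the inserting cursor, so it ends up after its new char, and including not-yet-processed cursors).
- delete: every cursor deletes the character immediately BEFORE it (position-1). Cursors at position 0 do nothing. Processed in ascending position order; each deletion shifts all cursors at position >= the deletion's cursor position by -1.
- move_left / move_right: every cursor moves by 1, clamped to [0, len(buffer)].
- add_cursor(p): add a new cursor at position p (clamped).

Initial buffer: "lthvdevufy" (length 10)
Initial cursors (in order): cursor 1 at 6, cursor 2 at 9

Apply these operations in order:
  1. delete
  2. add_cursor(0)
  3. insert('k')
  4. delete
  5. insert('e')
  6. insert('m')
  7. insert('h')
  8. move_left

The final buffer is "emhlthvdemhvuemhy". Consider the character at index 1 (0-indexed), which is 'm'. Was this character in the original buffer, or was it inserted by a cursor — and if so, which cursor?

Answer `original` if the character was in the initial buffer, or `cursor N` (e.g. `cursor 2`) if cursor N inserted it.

Answer: cursor 3

Derivation:
After op 1 (delete): buffer="lthvdvuy" (len 8), cursors c1@5 c2@7, authorship ........
After op 2 (add_cursor(0)): buffer="lthvdvuy" (len 8), cursors c3@0 c1@5 c2@7, authorship ........
After op 3 (insert('k')): buffer="klthvdkvuky" (len 11), cursors c3@1 c1@7 c2@10, authorship 3.....1..2.
After op 4 (delete): buffer="lthvdvuy" (len 8), cursors c3@0 c1@5 c2@7, authorship ........
After op 5 (insert('e')): buffer="elthvdevuey" (len 11), cursors c3@1 c1@7 c2@10, authorship 3.....1..2.
After op 6 (insert('m')): buffer="emlthvdemvuemy" (len 14), cursors c3@2 c1@9 c2@13, authorship 33.....11..22.
After op 7 (insert('h')): buffer="emhlthvdemhvuemhy" (len 17), cursors c3@3 c1@11 c2@16, authorship 333.....111..222.
After op 8 (move_left): buffer="emhlthvdemhvuemhy" (len 17), cursors c3@2 c1@10 c2@15, authorship 333.....111..222.
Authorship (.=original, N=cursor N): 3 3 3 . . . . . 1 1 1 . . 2 2 2 .
Index 1: author = 3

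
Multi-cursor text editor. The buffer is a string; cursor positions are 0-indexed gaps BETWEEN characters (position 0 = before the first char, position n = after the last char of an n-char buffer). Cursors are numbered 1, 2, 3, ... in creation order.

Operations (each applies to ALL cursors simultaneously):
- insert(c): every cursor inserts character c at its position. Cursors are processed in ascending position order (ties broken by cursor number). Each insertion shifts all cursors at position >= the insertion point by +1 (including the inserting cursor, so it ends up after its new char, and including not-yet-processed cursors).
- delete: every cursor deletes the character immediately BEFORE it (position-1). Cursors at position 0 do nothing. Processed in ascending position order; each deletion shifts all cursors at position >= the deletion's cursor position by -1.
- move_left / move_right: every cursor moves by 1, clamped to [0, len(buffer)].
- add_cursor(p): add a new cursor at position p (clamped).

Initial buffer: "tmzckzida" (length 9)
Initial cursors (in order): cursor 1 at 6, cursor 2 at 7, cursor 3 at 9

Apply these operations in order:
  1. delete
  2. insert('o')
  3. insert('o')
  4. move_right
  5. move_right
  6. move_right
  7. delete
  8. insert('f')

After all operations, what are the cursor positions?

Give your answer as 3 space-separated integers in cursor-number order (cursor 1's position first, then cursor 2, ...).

Answer: 12 12 12

Derivation:
After op 1 (delete): buffer="tmzckd" (len 6), cursors c1@5 c2@5 c3@6, authorship ......
After op 2 (insert('o')): buffer="tmzckoodo" (len 9), cursors c1@7 c2@7 c3@9, authorship .....12.3
After op 3 (insert('o')): buffer="tmzckoooodoo" (len 12), cursors c1@9 c2@9 c3@12, authorship .....1212.33
After op 4 (move_right): buffer="tmzckoooodoo" (len 12), cursors c1@10 c2@10 c3@12, authorship .....1212.33
After op 5 (move_right): buffer="tmzckoooodoo" (len 12), cursors c1@11 c2@11 c3@12, authorship .....1212.33
After op 6 (move_right): buffer="tmzckoooodoo" (len 12), cursors c1@12 c2@12 c3@12, authorship .....1212.33
After op 7 (delete): buffer="tmzckoooo" (len 9), cursors c1@9 c2@9 c3@9, authorship .....1212
After op 8 (insert('f')): buffer="tmzckoooofff" (len 12), cursors c1@12 c2@12 c3@12, authorship .....1212123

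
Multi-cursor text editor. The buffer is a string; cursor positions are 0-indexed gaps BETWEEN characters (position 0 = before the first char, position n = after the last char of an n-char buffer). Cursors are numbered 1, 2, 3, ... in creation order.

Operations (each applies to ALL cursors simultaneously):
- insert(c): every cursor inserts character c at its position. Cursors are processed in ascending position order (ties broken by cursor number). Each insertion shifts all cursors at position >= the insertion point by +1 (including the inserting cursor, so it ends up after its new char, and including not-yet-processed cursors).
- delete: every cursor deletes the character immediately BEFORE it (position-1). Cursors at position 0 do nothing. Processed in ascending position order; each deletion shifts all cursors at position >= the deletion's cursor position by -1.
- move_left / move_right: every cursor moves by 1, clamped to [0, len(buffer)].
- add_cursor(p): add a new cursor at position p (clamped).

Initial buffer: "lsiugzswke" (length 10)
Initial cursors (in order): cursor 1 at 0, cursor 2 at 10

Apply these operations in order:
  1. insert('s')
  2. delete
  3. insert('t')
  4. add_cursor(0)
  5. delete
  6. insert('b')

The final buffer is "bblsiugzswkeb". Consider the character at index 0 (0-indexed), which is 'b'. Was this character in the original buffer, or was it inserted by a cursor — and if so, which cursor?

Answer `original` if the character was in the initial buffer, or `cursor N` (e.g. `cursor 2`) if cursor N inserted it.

Answer: cursor 1

Derivation:
After op 1 (insert('s')): buffer="slsiugzswkes" (len 12), cursors c1@1 c2@12, authorship 1..........2
After op 2 (delete): buffer="lsiugzswke" (len 10), cursors c1@0 c2@10, authorship ..........
After op 3 (insert('t')): buffer="tlsiugzswket" (len 12), cursors c1@1 c2@12, authorship 1..........2
After op 4 (add_cursor(0)): buffer="tlsiugzswket" (len 12), cursors c3@0 c1@1 c2@12, authorship 1..........2
After op 5 (delete): buffer="lsiugzswke" (len 10), cursors c1@0 c3@0 c2@10, authorship ..........
After op 6 (insert('b')): buffer="bblsiugzswkeb" (len 13), cursors c1@2 c3@2 c2@13, authorship 13..........2
Authorship (.=original, N=cursor N): 1 3 . . . . . . . . . . 2
Index 0: author = 1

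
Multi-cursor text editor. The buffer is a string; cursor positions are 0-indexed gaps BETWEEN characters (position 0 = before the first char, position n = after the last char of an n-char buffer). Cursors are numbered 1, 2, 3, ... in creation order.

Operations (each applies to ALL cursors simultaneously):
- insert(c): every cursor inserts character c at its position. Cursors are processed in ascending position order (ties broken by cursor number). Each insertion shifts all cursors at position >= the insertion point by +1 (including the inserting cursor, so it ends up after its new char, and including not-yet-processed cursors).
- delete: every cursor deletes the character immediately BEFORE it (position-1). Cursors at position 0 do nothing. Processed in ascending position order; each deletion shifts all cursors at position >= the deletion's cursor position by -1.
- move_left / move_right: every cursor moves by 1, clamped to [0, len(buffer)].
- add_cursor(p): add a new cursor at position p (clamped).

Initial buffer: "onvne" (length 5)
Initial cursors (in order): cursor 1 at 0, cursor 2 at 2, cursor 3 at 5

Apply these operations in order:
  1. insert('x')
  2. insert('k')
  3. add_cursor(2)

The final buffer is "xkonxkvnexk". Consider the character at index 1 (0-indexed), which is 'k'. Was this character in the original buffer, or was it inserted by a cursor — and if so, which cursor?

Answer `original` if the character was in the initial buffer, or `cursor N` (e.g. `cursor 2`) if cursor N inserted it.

After op 1 (insert('x')): buffer="xonxvnex" (len 8), cursors c1@1 c2@4 c3@8, authorship 1..2...3
After op 2 (insert('k')): buffer="xkonxkvnexk" (len 11), cursors c1@2 c2@6 c3@11, authorship 11..22...33
After op 3 (add_cursor(2)): buffer="xkonxkvnexk" (len 11), cursors c1@2 c4@2 c2@6 c3@11, authorship 11..22...33
Authorship (.=original, N=cursor N): 1 1 . . 2 2 . . . 3 3
Index 1: author = 1

Answer: cursor 1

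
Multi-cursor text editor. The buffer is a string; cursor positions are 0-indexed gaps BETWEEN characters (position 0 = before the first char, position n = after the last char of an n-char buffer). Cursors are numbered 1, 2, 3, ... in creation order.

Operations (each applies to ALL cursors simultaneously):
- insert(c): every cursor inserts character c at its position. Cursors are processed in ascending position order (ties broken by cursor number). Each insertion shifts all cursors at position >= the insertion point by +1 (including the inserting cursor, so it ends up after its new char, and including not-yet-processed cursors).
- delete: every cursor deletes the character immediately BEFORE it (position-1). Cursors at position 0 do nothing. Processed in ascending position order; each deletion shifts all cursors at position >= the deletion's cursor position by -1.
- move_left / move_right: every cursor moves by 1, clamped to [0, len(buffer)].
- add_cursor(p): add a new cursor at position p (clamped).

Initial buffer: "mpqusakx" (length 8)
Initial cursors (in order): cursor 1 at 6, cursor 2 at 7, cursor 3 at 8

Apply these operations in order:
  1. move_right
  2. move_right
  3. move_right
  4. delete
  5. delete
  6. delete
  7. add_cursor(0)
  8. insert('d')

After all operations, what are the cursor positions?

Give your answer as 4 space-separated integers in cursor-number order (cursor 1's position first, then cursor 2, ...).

Answer: 4 4 4 4

Derivation:
After op 1 (move_right): buffer="mpqusakx" (len 8), cursors c1@7 c2@8 c3@8, authorship ........
After op 2 (move_right): buffer="mpqusakx" (len 8), cursors c1@8 c2@8 c3@8, authorship ........
After op 3 (move_right): buffer="mpqusakx" (len 8), cursors c1@8 c2@8 c3@8, authorship ........
After op 4 (delete): buffer="mpqus" (len 5), cursors c1@5 c2@5 c3@5, authorship .....
After op 5 (delete): buffer="mp" (len 2), cursors c1@2 c2@2 c3@2, authorship ..
After op 6 (delete): buffer="" (len 0), cursors c1@0 c2@0 c3@0, authorship 
After op 7 (add_cursor(0)): buffer="" (len 0), cursors c1@0 c2@0 c3@0 c4@0, authorship 
After op 8 (insert('d')): buffer="dddd" (len 4), cursors c1@4 c2@4 c3@4 c4@4, authorship 1234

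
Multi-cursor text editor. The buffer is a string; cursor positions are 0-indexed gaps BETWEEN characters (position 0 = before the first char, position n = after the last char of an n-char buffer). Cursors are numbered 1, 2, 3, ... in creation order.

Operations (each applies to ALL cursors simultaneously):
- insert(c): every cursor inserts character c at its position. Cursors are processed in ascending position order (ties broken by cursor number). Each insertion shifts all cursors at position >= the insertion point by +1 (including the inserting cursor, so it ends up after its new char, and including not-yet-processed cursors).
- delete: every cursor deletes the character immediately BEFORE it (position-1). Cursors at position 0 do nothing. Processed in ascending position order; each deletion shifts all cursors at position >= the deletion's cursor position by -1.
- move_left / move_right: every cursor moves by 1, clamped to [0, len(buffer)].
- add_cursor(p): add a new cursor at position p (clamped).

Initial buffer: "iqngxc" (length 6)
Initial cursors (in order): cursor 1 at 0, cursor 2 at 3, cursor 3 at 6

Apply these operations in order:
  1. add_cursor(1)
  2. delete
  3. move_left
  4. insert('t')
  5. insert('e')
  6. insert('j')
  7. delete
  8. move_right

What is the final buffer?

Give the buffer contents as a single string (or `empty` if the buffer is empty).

After op 1 (add_cursor(1)): buffer="iqngxc" (len 6), cursors c1@0 c4@1 c2@3 c3@6, authorship ......
After op 2 (delete): buffer="qgx" (len 3), cursors c1@0 c4@0 c2@1 c3@3, authorship ...
After op 3 (move_left): buffer="qgx" (len 3), cursors c1@0 c2@0 c4@0 c3@2, authorship ...
After op 4 (insert('t')): buffer="tttqgtx" (len 7), cursors c1@3 c2@3 c4@3 c3@6, authorship 124..3.
After op 5 (insert('e')): buffer="ttteeeqgtex" (len 11), cursors c1@6 c2@6 c4@6 c3@10, authorship 124124..33.
After op 6 (insert('j')): buffer="ttteeejjjqgtejx" (len 15), cursors c1@9 c2@9 c4@9 c3@14, authorship 124124124..333.
After op 7 (delete): buffer="ttteeeqgtex" (len 11), cursors c1@6 c2@6 c4@6 c3@10, authorship 124124..33.
After op 8 (move_right): buffer="ttteeeqgtex" (len 11), cursors c1@7 c2@7 c4@7 c3@11, authorship 124124..33.

Answer: ttteeeqgtex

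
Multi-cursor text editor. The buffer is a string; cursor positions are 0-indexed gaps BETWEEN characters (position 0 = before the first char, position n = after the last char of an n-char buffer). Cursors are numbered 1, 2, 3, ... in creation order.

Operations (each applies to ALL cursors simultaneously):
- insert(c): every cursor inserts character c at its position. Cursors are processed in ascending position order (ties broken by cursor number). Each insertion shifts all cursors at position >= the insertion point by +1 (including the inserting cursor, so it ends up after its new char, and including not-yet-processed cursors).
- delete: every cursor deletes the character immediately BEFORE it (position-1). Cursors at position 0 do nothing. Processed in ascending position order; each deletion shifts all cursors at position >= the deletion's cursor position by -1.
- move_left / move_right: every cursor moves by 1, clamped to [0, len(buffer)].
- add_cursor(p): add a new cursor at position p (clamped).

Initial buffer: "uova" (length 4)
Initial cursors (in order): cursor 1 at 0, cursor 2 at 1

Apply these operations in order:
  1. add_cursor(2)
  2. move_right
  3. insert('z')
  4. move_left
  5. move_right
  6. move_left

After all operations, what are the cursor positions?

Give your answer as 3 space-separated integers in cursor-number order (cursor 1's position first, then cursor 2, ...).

Answer: 1 3 5

Derivation:
After op 1 (add_cursor(2)): buffer="uova" (len 4), cursors c1@0 c2@1 c3@2, authorship ....
After op 2 (move_right): buffer="uova" (len 4), cursors c1@1 c2@2 c3@3, authorship ....
After op 3 (insert('z')): buffer="uzozvza" (len 7), cursors c1@2 c2@4 c3@6, authorship .1.2.3.
After op 4 (move_left): buffer="uzozvza" (len 7), cursors c1@1 c2@3 c3@5, authorship .1.2.3.
After op 5 (move_right): buffer="uzozvza" (len 7), cursors c1@2 c2@4 c3@6, authorship .1.2.3.
After op 6 (move_left): buffer="uzozvza" (len 7), cursors c1@1 c2@3 c3@5, authorship .1.2.3.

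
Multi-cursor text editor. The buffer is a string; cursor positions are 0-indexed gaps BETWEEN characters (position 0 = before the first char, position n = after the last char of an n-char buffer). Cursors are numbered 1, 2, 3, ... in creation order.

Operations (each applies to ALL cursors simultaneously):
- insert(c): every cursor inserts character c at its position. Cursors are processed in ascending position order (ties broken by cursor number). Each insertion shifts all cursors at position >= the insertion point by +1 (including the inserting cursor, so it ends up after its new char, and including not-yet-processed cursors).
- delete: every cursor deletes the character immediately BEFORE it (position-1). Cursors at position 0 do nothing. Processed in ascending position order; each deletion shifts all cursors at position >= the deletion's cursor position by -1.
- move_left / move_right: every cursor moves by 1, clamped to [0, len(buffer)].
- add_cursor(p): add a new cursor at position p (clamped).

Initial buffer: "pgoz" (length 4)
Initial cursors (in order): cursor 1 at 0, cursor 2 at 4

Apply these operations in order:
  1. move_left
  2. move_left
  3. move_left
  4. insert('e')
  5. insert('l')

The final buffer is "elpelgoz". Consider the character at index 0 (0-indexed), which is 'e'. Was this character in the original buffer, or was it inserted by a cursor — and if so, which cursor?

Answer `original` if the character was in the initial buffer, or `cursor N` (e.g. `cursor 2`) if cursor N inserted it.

After op 1 (move_left): buffer="pgoz" (len 4), cursors c1@0 c2@3, authorship ....
After op 2 (move_left): buffer="pgoz" (len 4), cursors c1@0 c2@2, authorship ....
After op 3 (move_left): buffer="pgoz" (len 4), cursors c1@0 c2@1, authorship ....
After op 4 (insert('e')): buffer="epegoz" (len 6), cursors c1@1 c2@3, authorship 1.2...
After op 5 (insert('l')): buffer="elpelgoz" (len 8), cursors c1@2 c2@5, authorship 11.22...
Authorship (.=original, N=cursor N): 1 1 . 2 2 . . .
Index 0: author = 1

Answer: cursor 1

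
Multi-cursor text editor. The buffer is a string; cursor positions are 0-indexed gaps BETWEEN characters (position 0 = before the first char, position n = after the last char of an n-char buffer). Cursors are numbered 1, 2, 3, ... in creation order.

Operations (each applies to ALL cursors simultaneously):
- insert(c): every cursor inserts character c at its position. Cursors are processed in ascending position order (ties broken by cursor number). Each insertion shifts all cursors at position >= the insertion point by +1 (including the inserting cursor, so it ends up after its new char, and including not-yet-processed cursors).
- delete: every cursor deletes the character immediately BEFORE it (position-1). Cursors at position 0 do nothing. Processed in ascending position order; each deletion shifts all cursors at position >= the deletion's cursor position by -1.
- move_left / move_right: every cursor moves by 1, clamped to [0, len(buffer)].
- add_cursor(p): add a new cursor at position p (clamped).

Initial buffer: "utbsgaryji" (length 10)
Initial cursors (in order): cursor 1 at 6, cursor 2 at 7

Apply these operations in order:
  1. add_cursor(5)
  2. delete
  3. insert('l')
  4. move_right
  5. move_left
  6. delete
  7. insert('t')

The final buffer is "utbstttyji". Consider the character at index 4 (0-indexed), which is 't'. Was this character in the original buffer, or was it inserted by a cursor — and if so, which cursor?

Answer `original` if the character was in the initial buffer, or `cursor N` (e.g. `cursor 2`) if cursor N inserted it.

After op 1 (add_cursor(5)): buffer="utbsgaryji" (len 10), cursors c3@5 c1@6 c2@7, authorship ..........
After op 2 (delete): buffer="utbsyji" (len 7), cursors c1@4 c2@4 c3@4, authorship .......
After op 3 (insert('l')): buffer="utbslllyji" (len 10), cursors c1@7 c2@7 c3@7, authorship ....123...
After op 4 (move_right): buffer="utbslllyji" (len 10), cursors c1@8 c2@8 c3@8, authorship ....123...
After op 5 (move_left): buffer="utbslllyji" (len 10), cursors c1@7 c2@7 c3@7, authorship ....123...
After op 6 (delete): buffer="utbsyji" (len 7), cursors c1@4 c2@4 c3@4, authorship .......
After op 7 (insert('t')): buffer="utbstttyji" (len 10), cursors c1@7 c2@7 c3@7, authorship ....123...
Authorship (.=original, N=cursor N): . . . . 1 2 3 . . .
Index 4: author = 1

Answer: cursor 1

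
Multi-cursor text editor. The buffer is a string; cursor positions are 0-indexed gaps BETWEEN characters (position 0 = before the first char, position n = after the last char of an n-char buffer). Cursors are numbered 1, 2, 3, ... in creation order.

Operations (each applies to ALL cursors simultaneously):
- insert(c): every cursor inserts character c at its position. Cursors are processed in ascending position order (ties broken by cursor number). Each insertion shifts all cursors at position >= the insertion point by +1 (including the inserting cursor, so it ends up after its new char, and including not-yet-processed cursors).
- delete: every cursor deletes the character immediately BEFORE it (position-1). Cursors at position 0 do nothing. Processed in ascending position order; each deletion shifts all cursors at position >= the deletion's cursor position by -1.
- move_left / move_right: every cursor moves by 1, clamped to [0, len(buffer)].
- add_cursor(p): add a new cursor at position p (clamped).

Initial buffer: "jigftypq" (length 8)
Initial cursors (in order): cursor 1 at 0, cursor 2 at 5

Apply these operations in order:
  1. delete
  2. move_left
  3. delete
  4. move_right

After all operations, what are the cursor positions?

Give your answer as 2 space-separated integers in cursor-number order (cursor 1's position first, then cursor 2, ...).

After op 1 (delete): buffer="jigfypq" (len 7), cursors c1@0 c2@4, authorship .......
After op 2 (move_left): buffer="jigfypq" (len 7), cursors c1@0 c2@3, authorship .......
After op 3 (delete): buffer="jifypq" (len 6), cursors c1@0 c2@2, authorship ......
After op 4 (move_right): buffer="jifypq" (len 6), cursors c1@1 c2@3, authorship ......

Answer: 1 3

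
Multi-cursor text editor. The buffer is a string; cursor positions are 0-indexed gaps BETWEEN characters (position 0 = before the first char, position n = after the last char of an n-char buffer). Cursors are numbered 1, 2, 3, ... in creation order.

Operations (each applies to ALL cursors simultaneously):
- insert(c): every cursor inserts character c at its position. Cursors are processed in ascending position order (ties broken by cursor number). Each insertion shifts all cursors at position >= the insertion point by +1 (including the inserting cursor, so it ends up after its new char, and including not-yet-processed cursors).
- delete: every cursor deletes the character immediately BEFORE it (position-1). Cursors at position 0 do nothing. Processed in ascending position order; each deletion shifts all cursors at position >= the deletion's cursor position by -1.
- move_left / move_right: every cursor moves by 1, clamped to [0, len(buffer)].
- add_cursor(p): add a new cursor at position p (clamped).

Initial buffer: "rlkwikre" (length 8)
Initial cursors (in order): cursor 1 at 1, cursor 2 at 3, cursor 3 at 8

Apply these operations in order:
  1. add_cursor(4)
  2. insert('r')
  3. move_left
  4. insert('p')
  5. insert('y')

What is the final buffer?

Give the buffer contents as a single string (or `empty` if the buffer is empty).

After op 1 (add_cursor(4)): buffer="rlkwikre" (len 8), cursors c1@1 c2@3 c4@4 c3@8, authorship ........
After op 2 (insert('r')): buffer="rrlkrwrikrer" (len 12), cursors c1@2 c2@5 c4@7 c3@12, authorship .1..2.4....3
After op 3 (move_left): buffer="rrlkrwrikrer" (len 12), cursors c1@1 c2@4 c4@6 c3@11, authorship .1..2.4....3
After op 4 (insert('p')): buffer="rprlkprwprikrepr" (len 16), cursors c1@2 c2@6 c4@9 c3@15, authorship .11..22.44....33
After op 5 (insert('y')): buffer="rpyrlkpyrwpyrikrepyr" (len 20), cursors c1@3 c2@8 c4@12 c3@19, authorship .111..222.444....333

Answer: rpyrlkpyrwpyrikrepyr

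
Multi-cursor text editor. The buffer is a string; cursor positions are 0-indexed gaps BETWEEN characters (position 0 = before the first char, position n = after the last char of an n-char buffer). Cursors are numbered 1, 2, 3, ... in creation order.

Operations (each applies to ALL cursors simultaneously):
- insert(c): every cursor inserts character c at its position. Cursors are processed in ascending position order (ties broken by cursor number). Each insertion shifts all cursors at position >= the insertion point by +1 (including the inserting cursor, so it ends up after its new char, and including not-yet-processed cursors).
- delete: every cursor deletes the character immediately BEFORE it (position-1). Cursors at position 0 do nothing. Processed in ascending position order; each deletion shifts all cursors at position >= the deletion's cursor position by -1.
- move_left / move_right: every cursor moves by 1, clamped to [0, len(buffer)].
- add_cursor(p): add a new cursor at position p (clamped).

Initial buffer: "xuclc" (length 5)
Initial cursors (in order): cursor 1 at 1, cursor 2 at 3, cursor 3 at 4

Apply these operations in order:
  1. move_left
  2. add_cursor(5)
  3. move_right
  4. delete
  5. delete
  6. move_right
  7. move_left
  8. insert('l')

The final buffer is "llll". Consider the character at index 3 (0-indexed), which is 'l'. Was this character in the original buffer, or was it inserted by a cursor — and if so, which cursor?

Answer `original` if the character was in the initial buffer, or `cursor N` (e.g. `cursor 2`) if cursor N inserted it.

After op 1 (move_left): buffer="xuclc" (len 5), cursors c1@0 c2@2 c3@3, authorship .....
After op 2 (add_cursor(5)): buffer="xuclc" (len 5), cursors c1@0 c2@2 c3@3 c4@5, authorship .....
After op 3 (move_right): buffer="xuclc" (len 5), cursors c1@1 c2@3 c3@4 c4@5, authorship .....
After op 4 (delete): buffer="u" (len 1), cursors c1@0 c2@1 c3@1 c4@1, authorship .
After op 5 (delete): buffer="" (len 0), cursors c1@0 c2@0 c3@0 c4@0, authorship 
After op 6 (move_right): buffer="" (len 0), cursors c1@0 c2@0 c3@0 c4@0, authorship 
After op 7 (move_left): buffer="" (len 0), cursors c1@0 c2@0 c3@0 c4@0, authorship 
After op 8 (insert('l')): buffer="llll" (len 4), cursors c1@4 c2@4 c3@4 c4@4, authorship 1234
Authorship (.=original, N=cursor N): 1 2 3 4
Index 3: author = 4

Answer: cursor 4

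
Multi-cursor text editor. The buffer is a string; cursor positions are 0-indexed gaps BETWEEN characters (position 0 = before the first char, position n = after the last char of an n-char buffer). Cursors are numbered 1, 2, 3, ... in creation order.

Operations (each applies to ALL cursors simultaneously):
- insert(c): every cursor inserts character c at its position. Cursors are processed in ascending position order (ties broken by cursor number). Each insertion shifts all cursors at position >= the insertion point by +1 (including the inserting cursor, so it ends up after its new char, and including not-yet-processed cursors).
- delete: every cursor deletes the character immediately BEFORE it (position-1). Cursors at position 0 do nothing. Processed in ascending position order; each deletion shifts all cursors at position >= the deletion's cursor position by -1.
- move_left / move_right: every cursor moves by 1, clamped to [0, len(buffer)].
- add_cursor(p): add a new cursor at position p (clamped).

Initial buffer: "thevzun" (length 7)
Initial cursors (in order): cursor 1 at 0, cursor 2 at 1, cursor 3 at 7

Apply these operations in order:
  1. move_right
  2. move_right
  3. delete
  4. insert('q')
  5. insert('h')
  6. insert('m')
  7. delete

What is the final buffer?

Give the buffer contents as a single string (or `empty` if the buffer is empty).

Answer: tqqhhvzuqh

Derivation:
After op 1 (move_right): buffer="thevzun" (len 7), cursors c1@1 c2@2 c3@7, authorship .......
After op 2 (move_right): buffer="thevzun" (len 7), cursors c1@2 c2@3 c3@7, authorship .......
After op 3 (delete): buffer="tvzu" (len 4), cursors c1@1 c2@1 c3@4, authorship ....
After op 4 (insert('q')): buffer="tqqvzuq" (len 7), cursors c1@3 c2@3 c3@7, authorship .12...3
After op 5 (insert('h')): buffer="tqqhhvzuqh" (len 10), cursors c1@5 c2@5 c3@10, authorship .1212...33
After op 6 (insert('m')): buffer="tqqhhmmvzuqhm" (len 13), cursors c1@7 c2@7 c3@13, authorship .121212...333
After op 7 (delete): buffer="tqqhhvzuqh" (len 10), cursors c1@5 c2@5 c3@10, authorship .1212...33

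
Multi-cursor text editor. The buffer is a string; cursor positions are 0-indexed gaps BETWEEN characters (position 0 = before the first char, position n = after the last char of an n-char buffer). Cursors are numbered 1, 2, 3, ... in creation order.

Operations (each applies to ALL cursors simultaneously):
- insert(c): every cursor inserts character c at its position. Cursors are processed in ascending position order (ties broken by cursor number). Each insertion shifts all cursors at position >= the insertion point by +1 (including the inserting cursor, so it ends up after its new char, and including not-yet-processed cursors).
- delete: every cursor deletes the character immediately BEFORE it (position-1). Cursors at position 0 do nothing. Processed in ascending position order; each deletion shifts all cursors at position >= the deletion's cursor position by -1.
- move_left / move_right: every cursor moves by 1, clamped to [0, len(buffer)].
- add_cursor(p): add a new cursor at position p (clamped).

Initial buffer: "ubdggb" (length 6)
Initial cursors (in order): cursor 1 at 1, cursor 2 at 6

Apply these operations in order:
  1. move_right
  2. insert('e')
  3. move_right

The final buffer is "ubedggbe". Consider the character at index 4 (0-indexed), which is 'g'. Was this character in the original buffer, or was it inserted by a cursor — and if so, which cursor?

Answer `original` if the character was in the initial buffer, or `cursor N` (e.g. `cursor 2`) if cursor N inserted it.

After op 1 (move_right): buffer="ubdggb" (len 6), cursors c1@2 c2@6, authorship ......
After op 2 (insert('e')): buffer="ubedggbe" (len 8), cursors c1@3 c2@8, authorship ..1....2
After op 3 (move_right): buffer="ubedggbe" (len 8), cursors c1@4 c2@8, authorship ..1....2
Authorship (.=original, N=cursor N): . . 1 . . . . 2
Index 4: author = original

Answer: original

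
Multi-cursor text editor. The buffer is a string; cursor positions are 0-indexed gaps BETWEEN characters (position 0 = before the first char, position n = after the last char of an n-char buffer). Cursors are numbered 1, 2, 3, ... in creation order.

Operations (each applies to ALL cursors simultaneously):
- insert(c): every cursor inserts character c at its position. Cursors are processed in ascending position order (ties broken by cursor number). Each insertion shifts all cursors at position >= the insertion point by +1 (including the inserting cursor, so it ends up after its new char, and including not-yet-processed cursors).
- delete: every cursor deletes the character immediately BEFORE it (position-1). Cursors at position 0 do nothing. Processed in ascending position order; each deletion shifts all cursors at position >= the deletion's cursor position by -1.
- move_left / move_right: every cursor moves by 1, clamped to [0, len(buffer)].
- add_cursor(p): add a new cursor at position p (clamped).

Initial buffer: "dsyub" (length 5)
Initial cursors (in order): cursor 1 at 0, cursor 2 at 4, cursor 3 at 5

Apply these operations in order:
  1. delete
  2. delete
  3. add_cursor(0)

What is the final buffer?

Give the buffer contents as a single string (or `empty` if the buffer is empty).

After op 1 (delete): buffer="dsy" (len 3), cursors c1@0 c2@3 c3@3, authorship ...
After op 2 (delete): buffer="d" (len 1), cursors c1@0 c2@1 c3@1, authorship .
After op 3 (add_cursor(0)): buffer="d" (len 1), cursors c1@0 c4@0 c2@1 c3@1, authorship .

Answer: d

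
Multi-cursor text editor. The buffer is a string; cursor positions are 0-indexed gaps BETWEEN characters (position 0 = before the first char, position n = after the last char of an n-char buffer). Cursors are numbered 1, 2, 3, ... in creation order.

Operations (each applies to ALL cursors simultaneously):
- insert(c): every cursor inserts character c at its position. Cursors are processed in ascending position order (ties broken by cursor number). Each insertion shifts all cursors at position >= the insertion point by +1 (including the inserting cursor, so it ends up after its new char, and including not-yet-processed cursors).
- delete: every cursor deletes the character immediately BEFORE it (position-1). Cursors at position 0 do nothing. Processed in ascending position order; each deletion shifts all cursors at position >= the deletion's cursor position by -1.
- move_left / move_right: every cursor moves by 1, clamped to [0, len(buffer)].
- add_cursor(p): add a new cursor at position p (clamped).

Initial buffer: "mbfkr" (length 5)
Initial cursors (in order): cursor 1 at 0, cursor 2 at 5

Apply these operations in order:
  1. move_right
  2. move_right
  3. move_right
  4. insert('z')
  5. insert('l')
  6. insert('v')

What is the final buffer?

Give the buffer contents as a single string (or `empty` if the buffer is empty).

Answer: mbfzlvkrzlv

Derivation:
After op 1 (move_right): buffer="mbfkr" (len 5), cursors c1@1 c2@5, authorship .....
After op 2 (move_right): buffer="mbfkr" (len 5), cursors c1@2 c2@5, authorship .....
After op 3 (move_right): buffer="mbfkr" (len 5), cursors c1@3 c2@5, authorship .....
After op 4 (insert('z')): buffer="mbfzkrz" (len 7), cursors c1@4 c2@7, authorship ...1..2
After op 5 (insert('l')): buffer="mbfzlkrzl" (len 9), cursors c1@5 c2@9, authorship ...11..22
After op 6 (insert('v')): buffer="mbfzlvkrzlv" (len 11), cursors c1@6 c2@11, authorship ...111..222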